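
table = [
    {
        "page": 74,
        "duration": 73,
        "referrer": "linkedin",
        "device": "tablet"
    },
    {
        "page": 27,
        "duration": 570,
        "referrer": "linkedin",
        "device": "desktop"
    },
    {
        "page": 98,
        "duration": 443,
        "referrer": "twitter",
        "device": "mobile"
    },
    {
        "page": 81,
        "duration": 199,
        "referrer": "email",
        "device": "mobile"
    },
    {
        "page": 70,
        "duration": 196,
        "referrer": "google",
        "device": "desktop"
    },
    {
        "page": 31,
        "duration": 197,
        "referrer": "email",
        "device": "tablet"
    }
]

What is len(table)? 6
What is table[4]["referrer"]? "google"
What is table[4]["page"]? 70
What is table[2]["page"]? 98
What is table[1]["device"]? "desktop"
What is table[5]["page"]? 31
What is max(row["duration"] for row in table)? 570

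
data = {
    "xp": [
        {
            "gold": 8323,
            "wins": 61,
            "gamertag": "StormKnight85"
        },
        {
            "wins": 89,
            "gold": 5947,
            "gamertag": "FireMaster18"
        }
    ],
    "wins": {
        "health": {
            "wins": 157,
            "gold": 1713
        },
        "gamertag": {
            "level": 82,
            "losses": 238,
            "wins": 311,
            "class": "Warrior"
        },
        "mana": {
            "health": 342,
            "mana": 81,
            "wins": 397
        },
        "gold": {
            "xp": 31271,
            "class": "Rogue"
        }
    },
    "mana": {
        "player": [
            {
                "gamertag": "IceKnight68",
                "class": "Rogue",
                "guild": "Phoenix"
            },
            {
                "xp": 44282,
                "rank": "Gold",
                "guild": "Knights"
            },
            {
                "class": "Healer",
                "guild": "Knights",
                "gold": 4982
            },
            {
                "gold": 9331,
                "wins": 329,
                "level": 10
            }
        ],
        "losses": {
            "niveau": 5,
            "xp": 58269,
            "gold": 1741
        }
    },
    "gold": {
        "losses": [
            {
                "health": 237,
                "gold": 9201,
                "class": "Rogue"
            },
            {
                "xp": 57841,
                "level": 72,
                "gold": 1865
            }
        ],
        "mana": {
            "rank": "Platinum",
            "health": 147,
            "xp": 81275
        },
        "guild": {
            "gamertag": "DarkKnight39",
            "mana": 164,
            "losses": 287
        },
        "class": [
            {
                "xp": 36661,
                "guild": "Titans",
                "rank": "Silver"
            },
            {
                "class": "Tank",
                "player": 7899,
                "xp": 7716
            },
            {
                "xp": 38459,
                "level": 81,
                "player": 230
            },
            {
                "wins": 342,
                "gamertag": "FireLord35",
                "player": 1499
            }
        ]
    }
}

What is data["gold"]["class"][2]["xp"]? 38459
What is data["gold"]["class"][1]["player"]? 7899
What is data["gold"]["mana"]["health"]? 147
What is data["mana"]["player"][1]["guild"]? "Knights"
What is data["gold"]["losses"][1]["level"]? 72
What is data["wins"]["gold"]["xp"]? 31271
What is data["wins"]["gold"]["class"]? "Rogue"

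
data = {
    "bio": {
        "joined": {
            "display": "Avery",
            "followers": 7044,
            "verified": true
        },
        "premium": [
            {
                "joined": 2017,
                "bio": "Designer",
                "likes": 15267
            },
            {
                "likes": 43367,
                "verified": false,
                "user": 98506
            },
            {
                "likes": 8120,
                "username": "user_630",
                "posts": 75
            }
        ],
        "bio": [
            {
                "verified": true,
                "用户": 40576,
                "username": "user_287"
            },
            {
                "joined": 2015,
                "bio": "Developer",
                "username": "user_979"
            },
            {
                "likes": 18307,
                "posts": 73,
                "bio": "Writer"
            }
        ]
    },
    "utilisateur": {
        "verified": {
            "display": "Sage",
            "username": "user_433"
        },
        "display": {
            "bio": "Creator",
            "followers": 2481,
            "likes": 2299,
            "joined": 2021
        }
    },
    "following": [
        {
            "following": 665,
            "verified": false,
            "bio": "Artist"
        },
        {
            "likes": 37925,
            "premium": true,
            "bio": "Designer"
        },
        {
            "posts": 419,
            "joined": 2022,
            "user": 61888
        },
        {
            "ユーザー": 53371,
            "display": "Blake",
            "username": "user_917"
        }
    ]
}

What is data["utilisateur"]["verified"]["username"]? "user_433"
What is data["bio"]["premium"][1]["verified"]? False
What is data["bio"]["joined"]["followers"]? 7044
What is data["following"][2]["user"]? 61888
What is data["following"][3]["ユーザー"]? 53371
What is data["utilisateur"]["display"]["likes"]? 2299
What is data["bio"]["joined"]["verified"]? True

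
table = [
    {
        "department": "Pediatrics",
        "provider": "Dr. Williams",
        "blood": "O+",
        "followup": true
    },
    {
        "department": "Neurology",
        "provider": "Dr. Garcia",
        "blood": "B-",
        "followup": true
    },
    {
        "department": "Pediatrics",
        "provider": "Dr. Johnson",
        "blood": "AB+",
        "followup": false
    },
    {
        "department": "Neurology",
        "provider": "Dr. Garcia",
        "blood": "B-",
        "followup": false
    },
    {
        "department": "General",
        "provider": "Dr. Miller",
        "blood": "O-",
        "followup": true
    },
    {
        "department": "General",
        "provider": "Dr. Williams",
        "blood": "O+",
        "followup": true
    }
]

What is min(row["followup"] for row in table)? False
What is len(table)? 6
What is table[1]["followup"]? True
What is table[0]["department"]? "Pediatrics"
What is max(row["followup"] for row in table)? True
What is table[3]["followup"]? False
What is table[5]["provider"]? "Dr. Williams"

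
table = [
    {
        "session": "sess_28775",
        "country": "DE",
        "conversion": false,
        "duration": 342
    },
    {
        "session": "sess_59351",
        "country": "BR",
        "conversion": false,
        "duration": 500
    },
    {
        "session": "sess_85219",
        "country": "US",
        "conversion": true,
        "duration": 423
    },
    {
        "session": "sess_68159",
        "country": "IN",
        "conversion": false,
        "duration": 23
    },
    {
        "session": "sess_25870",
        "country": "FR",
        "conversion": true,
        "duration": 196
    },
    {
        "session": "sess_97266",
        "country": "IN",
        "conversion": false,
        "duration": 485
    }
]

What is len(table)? 6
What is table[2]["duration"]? 423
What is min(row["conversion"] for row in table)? False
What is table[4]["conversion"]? True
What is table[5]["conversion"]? False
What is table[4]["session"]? "sess_25870"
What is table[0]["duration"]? 342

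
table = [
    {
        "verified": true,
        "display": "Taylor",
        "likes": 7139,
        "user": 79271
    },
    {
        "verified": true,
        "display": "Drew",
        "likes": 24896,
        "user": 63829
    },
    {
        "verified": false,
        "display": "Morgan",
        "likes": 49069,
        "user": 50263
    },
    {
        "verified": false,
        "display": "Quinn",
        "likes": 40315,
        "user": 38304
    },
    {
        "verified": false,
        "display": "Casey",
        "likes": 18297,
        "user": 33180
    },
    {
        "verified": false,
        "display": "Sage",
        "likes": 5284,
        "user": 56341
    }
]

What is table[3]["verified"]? False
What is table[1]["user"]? 63829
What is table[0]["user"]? 79271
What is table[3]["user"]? 38304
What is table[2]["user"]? 50263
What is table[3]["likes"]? 40315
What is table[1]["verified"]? True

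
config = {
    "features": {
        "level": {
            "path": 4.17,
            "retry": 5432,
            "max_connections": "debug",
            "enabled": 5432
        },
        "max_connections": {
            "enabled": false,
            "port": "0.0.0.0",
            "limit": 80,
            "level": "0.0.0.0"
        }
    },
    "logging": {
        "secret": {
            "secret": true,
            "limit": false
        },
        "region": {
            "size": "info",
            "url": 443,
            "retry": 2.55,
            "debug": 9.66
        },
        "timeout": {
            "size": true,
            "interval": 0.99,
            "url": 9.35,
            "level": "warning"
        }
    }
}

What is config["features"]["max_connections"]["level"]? "0.0.0.0"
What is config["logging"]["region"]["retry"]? 2.55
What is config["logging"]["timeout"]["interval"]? 0.99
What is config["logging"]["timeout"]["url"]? 9.35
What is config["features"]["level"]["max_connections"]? "debug"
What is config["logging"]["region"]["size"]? "info"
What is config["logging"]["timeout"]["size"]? True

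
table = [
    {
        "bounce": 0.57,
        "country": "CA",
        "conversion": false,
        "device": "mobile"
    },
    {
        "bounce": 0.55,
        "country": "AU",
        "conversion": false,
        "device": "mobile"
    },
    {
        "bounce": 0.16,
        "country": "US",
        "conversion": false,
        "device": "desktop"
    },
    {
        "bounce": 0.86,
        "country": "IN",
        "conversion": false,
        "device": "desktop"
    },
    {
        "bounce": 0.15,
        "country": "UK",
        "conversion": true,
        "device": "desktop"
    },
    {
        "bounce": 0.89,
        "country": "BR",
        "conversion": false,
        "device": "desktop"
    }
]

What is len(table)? 6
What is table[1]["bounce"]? 0.55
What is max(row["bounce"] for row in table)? 0.89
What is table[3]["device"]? "desktop"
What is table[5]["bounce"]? 0.89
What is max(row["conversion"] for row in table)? True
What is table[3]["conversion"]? False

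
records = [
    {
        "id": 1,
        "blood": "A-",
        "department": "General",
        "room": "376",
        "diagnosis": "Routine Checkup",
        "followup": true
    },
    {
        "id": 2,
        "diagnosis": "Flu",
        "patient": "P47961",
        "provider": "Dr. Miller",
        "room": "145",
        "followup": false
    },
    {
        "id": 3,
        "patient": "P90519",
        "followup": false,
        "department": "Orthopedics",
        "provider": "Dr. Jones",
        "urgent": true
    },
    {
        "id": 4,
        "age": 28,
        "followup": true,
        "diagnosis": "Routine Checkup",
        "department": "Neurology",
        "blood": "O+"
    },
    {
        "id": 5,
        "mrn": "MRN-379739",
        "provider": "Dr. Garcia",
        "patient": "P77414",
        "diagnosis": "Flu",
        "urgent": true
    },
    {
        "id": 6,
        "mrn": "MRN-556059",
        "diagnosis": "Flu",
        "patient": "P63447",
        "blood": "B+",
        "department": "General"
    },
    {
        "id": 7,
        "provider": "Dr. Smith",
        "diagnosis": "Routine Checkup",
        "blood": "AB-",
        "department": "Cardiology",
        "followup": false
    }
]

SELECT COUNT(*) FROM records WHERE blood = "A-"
1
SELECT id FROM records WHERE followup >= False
[1, 2, 3, 4, 7]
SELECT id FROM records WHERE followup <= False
[2, 3, 7]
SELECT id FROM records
[1, 2, 3, 4, 5, 6, 7]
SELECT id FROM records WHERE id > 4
[5, 6, 7]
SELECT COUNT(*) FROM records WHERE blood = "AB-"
1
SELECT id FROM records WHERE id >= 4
[4, 5, 6, 7]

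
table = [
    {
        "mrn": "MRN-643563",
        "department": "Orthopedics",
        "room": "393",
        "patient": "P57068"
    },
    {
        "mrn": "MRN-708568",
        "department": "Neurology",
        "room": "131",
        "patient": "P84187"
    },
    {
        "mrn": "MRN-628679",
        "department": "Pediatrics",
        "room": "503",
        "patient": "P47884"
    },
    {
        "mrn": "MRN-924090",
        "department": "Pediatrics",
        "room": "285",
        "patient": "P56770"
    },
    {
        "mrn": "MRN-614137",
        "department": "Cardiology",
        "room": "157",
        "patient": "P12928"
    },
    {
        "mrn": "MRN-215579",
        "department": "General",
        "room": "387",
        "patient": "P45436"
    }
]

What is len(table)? 6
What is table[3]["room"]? "285"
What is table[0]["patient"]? "P57068"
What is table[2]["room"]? "503"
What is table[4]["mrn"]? "MRN-614137"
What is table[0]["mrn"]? "MRN-643563"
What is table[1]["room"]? "131"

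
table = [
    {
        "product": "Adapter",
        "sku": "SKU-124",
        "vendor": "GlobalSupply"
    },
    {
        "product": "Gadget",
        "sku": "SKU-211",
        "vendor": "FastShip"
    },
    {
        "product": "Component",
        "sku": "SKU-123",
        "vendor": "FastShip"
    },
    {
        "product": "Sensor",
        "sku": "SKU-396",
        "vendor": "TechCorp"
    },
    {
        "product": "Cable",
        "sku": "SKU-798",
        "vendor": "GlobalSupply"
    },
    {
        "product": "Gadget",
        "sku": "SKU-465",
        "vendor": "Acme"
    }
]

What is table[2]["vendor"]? "FastShip"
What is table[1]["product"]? "Gadget"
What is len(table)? 6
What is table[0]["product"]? "Adapter"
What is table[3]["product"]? "Sensor"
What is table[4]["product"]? "Cable"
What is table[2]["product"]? "Component"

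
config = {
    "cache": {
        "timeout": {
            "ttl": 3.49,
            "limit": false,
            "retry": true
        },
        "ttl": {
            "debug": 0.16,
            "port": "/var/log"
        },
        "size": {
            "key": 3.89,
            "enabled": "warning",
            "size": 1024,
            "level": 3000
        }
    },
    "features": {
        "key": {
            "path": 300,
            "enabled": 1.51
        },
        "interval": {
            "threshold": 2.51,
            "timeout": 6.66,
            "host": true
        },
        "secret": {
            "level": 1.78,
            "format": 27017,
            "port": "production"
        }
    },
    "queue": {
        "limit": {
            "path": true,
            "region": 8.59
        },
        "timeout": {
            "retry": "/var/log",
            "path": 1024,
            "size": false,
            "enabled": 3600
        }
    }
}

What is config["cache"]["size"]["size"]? 1024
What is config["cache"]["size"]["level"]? 3000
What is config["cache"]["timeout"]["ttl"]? 3.49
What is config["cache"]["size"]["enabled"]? "warning"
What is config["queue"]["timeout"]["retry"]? "/var/log"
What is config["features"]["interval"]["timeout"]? 6.66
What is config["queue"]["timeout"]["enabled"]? 3600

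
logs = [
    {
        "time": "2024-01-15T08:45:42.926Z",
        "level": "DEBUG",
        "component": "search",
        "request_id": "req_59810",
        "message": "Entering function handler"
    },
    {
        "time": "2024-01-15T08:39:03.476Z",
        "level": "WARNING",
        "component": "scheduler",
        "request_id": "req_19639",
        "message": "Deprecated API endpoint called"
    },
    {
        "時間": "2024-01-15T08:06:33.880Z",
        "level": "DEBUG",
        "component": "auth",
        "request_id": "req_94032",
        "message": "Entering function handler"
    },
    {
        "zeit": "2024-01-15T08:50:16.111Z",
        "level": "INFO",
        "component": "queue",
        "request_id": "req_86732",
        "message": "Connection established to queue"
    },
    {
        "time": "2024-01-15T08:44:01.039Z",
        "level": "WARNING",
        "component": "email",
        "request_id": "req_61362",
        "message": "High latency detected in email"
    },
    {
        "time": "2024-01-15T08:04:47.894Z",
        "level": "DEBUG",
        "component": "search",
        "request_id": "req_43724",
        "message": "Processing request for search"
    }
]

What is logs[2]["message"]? "Entering function handler"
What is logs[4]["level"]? "WARNING"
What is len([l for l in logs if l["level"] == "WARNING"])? 2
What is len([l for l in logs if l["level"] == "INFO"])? 1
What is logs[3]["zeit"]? "2024-01-15T08:50:16.111Z"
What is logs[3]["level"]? "INFO"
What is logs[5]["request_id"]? "req_43724"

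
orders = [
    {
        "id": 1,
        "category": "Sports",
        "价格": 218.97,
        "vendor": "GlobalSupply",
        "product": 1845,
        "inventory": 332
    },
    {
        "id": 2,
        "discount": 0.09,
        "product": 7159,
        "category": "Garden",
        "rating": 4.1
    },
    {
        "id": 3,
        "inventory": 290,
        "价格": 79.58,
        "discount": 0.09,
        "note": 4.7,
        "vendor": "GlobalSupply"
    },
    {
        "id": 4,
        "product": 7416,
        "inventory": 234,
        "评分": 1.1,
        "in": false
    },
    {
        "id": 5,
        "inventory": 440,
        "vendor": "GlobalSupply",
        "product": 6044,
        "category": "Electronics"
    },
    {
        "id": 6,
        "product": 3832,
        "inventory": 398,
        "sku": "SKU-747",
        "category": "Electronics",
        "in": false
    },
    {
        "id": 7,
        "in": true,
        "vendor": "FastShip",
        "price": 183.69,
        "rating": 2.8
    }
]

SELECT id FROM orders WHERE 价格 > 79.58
[1]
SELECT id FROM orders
[1, 2, 3, 4, 5, 6, 7]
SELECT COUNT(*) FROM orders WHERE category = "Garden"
1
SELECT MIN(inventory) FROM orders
234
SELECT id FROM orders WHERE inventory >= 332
[1, 5, 6]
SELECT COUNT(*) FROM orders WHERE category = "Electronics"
2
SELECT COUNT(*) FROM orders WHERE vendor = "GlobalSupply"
3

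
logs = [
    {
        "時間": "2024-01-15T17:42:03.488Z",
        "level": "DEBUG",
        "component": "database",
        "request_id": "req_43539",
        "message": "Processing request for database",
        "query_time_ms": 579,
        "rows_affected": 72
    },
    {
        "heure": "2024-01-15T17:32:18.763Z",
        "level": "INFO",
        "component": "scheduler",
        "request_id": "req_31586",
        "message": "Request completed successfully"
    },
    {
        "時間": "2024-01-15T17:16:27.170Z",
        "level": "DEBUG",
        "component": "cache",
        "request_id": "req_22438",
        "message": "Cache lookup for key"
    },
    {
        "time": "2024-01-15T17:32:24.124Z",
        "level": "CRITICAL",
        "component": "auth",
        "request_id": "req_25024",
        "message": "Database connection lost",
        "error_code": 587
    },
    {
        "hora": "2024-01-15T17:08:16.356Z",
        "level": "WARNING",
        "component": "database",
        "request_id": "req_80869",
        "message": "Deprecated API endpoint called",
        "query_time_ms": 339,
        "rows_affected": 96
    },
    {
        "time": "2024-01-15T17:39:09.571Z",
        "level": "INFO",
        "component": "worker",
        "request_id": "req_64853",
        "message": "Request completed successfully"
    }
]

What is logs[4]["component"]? "database"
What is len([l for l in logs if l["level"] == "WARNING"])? 1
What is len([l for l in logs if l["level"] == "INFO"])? 2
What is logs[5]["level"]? "INFO"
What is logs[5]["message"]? "Request completed successfully"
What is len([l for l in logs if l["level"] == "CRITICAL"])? 1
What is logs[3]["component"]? "auth"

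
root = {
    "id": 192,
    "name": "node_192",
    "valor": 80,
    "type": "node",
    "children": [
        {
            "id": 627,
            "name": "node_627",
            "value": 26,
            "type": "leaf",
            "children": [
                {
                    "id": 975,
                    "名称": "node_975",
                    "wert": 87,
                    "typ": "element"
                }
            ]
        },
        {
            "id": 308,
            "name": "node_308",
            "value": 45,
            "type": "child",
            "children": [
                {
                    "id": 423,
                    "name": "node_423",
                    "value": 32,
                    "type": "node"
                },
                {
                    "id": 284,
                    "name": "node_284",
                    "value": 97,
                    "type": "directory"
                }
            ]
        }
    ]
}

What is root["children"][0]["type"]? "leaf"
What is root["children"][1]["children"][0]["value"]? 32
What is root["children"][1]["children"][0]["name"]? "node_423"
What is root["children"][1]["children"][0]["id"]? 423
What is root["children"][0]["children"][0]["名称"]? "node_975"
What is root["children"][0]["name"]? "node_627"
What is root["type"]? "node"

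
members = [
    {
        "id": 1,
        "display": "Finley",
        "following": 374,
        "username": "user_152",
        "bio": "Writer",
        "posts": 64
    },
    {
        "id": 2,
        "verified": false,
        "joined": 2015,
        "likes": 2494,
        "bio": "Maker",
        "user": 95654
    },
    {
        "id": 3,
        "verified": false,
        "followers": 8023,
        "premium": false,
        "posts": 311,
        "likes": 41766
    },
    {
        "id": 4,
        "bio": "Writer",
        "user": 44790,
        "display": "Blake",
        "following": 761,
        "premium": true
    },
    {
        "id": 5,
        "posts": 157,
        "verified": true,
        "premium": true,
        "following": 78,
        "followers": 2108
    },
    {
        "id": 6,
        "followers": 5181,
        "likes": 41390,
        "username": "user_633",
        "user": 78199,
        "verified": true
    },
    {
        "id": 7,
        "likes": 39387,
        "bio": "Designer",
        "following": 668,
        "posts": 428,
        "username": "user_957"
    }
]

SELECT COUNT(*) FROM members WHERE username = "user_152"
1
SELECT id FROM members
[1, 2, 3, 4, 5, 6, 7]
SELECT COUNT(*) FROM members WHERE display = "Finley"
1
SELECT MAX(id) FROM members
7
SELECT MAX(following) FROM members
761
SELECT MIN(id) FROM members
1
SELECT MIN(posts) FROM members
64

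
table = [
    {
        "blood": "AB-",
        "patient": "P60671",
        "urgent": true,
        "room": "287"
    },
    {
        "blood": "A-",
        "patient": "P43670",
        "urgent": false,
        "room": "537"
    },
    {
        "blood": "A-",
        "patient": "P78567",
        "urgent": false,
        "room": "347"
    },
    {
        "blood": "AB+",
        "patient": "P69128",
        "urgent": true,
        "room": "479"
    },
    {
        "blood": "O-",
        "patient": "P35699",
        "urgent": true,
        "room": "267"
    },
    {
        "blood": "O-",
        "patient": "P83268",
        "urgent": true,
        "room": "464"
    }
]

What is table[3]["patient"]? "P69128"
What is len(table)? 6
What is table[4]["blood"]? "O-"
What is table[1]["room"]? "537"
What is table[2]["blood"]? "A-"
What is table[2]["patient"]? "P78567"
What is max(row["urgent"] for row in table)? True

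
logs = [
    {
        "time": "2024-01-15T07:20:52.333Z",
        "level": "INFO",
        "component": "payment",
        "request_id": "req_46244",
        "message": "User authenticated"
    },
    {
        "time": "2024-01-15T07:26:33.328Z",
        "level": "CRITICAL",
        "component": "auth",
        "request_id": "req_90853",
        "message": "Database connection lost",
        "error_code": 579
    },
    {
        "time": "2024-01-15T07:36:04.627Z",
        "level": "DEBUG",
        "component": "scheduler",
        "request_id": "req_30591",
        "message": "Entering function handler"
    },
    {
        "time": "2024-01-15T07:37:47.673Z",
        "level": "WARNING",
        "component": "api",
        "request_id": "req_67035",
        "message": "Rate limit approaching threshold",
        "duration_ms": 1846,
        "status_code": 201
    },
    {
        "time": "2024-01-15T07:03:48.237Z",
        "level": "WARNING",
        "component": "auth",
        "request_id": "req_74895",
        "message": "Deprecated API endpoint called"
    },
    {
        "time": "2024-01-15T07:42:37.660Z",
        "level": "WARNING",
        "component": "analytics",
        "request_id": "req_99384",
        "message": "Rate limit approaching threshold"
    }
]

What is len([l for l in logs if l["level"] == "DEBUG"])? 1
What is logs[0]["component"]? "payment"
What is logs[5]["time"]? "2024-01-15T07:42:37.660Z"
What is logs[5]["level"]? "WARNING"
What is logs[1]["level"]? "CRITICAL"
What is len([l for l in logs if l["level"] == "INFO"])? 1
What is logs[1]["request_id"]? "req_90853"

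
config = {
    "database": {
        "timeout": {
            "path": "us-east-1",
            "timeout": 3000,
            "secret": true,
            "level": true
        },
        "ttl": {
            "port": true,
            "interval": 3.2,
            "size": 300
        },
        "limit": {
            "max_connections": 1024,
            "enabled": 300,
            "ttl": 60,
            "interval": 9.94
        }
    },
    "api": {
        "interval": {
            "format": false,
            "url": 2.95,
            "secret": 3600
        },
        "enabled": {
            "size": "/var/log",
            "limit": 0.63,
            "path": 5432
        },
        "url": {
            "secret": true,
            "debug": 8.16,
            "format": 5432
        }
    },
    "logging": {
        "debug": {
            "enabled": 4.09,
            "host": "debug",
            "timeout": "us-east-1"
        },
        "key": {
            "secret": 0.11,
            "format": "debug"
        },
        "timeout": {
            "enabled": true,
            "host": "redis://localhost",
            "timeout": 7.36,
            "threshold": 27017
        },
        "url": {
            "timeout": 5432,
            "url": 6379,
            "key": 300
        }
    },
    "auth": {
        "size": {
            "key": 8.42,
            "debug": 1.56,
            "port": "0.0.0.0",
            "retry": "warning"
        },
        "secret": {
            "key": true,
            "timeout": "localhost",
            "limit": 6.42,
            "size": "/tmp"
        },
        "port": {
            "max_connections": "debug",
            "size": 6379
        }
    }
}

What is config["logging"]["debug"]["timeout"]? "us-east-1"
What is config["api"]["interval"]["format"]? False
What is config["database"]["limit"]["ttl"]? 60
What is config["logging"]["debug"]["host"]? "debug"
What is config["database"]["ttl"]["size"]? 300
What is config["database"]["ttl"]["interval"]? 3.2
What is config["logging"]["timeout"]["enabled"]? True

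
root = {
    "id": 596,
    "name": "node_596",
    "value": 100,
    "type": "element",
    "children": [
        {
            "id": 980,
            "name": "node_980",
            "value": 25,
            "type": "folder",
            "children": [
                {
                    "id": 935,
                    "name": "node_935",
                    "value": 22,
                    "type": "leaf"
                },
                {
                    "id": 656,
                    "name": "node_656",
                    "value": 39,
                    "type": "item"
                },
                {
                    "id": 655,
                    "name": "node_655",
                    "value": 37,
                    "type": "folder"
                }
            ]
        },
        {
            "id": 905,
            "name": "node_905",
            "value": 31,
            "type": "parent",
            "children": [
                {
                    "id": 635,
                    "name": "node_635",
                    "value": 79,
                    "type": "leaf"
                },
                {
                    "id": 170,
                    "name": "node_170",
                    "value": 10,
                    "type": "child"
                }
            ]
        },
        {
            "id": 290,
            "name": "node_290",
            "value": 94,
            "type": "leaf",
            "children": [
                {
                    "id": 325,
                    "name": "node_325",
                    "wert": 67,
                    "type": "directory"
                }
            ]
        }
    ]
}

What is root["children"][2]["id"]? 290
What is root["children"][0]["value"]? 25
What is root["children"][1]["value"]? 31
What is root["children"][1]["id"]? 905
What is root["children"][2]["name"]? "node_290"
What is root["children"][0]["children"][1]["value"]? 39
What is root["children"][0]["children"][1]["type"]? "item"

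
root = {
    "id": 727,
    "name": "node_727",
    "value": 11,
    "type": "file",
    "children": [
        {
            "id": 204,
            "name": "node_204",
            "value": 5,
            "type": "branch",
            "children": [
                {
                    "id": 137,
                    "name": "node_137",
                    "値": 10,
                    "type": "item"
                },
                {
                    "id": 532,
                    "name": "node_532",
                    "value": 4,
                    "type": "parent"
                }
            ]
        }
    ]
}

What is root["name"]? "node_727"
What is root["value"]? 11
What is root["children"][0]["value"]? 5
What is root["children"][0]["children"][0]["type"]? "item"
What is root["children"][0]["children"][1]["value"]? 4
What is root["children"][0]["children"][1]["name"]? "node_532"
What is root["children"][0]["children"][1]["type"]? "parent"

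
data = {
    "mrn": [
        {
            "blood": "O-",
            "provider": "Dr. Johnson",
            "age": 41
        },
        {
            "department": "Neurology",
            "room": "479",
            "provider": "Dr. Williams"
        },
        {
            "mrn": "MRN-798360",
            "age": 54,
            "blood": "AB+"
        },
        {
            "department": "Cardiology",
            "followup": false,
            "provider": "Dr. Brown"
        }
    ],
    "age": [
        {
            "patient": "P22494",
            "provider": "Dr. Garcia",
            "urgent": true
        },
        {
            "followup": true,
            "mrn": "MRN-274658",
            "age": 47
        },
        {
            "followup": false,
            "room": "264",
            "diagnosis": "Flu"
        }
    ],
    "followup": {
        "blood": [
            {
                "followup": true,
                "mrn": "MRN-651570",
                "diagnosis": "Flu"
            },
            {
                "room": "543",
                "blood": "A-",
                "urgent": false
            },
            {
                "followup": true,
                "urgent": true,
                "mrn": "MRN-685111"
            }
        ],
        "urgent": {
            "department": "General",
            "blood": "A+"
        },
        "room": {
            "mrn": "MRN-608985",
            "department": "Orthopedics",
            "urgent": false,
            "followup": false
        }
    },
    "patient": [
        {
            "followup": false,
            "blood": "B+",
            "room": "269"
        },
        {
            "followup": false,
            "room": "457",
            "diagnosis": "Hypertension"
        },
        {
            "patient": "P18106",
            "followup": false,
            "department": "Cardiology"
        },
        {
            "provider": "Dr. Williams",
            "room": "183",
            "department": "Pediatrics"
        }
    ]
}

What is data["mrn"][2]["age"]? 54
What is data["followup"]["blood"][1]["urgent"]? False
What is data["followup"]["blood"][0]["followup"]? True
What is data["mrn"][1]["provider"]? "Dr. Williams"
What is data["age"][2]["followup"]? False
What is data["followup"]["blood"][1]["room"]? "543"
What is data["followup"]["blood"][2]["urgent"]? True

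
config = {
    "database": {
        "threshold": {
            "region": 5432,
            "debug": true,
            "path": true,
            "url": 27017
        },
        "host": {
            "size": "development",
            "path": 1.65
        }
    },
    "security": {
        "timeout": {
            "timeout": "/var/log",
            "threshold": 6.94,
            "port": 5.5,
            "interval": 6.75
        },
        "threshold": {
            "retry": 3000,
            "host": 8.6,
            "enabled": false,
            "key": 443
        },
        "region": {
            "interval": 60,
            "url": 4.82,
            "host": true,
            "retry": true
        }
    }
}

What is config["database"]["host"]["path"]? 1.65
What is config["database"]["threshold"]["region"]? 5432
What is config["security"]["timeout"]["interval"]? 6.75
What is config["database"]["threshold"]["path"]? True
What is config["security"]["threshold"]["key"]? 443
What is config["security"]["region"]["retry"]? True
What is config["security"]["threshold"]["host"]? 8.6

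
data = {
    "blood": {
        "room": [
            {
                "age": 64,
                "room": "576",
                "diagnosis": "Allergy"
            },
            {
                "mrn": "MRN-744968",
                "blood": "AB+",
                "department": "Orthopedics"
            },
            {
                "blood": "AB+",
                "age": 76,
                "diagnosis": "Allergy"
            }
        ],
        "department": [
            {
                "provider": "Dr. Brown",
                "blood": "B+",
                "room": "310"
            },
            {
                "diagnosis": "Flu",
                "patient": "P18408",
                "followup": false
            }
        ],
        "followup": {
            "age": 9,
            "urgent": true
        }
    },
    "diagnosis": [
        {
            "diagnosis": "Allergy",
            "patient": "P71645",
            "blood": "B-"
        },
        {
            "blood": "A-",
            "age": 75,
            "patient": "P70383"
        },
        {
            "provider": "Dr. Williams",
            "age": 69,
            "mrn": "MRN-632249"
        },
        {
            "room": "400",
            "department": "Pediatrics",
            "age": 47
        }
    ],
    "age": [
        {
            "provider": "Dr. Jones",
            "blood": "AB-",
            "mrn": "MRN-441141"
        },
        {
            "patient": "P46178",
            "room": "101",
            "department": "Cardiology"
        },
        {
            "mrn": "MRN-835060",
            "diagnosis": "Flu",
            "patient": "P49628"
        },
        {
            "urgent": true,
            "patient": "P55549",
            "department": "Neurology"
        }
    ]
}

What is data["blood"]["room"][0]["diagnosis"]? "Allergy"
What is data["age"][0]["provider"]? "Dr. Jones"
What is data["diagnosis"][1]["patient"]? "P70383"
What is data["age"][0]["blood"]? "AB-"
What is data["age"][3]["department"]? "Neurology"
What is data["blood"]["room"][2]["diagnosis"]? "Allergy"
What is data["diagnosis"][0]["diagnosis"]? "Allergy"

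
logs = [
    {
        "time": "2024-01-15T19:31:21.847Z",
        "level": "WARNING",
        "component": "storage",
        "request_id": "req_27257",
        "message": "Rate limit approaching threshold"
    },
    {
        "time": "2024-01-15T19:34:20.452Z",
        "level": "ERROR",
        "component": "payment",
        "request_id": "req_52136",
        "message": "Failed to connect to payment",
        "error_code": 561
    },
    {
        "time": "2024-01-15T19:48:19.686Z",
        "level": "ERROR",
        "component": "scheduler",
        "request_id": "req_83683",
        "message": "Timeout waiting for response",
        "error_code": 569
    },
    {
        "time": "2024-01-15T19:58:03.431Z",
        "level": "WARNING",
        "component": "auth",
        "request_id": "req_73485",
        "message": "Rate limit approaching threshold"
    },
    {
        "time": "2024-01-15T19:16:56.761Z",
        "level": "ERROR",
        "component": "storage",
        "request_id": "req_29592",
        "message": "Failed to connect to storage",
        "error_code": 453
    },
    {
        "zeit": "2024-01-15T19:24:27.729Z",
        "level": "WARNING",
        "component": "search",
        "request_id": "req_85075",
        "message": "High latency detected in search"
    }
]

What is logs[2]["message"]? "Timeout waiting for response"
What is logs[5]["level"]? "WARNING"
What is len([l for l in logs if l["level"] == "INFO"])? 0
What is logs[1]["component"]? "payment"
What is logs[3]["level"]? "WARNING"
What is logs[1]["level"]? "ERROR"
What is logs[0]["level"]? "WARNING"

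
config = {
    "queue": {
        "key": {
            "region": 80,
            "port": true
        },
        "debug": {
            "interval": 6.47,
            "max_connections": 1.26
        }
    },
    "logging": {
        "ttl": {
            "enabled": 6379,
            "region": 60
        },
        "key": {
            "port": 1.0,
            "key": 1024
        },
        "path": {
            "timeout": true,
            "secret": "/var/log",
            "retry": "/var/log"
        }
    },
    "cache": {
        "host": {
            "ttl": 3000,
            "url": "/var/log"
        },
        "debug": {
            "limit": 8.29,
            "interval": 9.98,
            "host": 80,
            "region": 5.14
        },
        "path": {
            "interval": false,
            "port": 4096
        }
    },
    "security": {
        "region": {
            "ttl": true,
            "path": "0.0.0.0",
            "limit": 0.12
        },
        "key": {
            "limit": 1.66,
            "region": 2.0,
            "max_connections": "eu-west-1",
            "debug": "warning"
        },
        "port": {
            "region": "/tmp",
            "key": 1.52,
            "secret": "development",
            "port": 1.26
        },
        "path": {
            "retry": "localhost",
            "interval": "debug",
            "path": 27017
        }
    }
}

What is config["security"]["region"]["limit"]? 0.12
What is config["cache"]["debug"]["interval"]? 9.98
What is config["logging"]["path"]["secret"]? "/var/log"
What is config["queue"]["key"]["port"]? True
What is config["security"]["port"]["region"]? "/tmp"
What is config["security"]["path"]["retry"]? "localhost"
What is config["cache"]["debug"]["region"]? 5.14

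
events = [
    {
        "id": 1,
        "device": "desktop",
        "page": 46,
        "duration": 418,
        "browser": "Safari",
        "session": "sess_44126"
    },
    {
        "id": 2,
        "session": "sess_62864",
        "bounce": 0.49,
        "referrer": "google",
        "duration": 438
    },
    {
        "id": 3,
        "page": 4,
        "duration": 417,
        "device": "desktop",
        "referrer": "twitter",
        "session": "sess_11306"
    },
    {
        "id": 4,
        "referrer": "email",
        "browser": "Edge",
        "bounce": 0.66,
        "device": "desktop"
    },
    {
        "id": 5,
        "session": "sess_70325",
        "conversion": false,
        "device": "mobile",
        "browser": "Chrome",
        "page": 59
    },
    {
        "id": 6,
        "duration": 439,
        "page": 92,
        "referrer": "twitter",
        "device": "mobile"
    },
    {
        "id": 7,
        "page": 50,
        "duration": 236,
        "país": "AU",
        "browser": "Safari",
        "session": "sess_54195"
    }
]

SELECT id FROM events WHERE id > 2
[3, 4, 5, 6, 7]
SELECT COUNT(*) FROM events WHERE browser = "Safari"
2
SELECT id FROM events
[1, 2, 3, 4, 5, 6, 7]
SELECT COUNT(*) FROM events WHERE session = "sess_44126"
1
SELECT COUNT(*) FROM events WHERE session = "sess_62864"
1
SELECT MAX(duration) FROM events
439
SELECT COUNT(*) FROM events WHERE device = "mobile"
2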